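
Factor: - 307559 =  - 7^1*  53^1*829^1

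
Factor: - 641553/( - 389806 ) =2^( - 1 )*3^1*11^1*67^( - 1)*2909^( - 1) * 19441^1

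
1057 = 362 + 695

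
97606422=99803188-2196766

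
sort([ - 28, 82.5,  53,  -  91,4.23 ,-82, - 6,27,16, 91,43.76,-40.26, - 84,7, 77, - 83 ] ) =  [ - 91, - 84,  -  83, - 82, - 40.26,  -  28,-6,4.23, 7,16,27,43.76, 53,  77,82.5,91 ]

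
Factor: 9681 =3^1*7^1*461^1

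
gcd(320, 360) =40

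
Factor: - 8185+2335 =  - 5850= - 2^1*3^2*5^2*13^1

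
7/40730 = 7/40730=0.00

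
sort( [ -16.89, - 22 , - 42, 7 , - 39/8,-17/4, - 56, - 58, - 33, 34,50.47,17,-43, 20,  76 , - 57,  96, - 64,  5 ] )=[ - 64 , - 58, - 57, - 56, - 43, - 42, - 33,-22, - 16.89, - 39/8, - 17/4,5,7,17,20,34 , 50.47,76, 96]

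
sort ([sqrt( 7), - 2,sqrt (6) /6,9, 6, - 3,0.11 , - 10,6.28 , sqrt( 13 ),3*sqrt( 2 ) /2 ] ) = [ - 10, - 3, -2, 0.11,sqrt(6 )/6, 3* sqrt( 2) /2, sqrt(7 ),sqrt(13),  6,6.28,9 ] 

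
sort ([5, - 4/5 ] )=[ - 4/5,5 ] 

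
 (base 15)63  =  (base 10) 93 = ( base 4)1131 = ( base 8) 135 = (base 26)3F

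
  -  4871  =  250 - 5121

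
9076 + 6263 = 15339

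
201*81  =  16281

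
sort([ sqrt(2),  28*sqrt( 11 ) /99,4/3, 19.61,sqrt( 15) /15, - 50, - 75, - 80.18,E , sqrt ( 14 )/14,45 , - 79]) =[ - 80.18,  -  79, - 75, - 50,sqrt( 15) /15, sqrt(14) /14,  28*sqrt( 11) /99,4/3,  sqrt(2),E , 19.61,45]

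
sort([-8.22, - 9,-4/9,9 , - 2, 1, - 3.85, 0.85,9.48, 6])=[ - 9,  -  8.22, - 3.85, - 2 ,-4/9, 0.85, 1, 6, 9,9.48]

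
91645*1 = 91645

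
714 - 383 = 331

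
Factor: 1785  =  3^1*5^1*7^1*17^1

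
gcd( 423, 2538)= 423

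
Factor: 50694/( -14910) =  - 5^( - 1)*17^1=- 17/5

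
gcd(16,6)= 2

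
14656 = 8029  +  6627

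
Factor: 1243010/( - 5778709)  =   - 2^1 *5^1*83^(-1 )*69623^( - 1)*124301^1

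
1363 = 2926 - 1563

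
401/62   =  6 + 29/62 = 6.47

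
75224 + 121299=196523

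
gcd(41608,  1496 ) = 8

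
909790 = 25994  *35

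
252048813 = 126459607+125589206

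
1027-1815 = -788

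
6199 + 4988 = 11187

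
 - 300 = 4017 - 4317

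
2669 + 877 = 3546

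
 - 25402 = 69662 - 95064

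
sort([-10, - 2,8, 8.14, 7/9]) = [-10,-2,  7/9,  8,8.14]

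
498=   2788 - 2290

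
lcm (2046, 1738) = 161634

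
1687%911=776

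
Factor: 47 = 47^1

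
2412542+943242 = 3355784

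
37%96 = 37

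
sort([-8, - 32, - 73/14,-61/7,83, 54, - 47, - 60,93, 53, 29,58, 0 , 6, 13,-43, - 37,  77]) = [  -  60,  -  47,- 43 ,- 37 , - 32, - 61/7, - 8,  -  73/14,  0,6,13, 29,53,54,  58,  77, 83 , 93] 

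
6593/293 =6593/293 = 22.50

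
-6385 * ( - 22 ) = 140470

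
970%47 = 30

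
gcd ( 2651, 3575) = 11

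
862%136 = 46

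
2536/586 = 1268/293 =4.33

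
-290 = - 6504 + 6214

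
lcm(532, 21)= 1596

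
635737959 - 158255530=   477482429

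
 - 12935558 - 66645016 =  - 79580574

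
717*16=11472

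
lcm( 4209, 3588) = 218868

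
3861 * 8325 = 32142825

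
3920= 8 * 490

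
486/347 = 486/347 = 1.40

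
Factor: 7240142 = 2^1 * 7^2*13^1*5683^1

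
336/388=84/97 = 0.87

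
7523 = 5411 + 2112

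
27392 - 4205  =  23187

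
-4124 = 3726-7850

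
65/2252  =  65/2252 = 0.03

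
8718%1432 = 126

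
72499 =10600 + 61899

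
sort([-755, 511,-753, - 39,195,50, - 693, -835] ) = [-835,-755,  -  753, - 693, - 39,  50, 195, 511]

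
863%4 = 3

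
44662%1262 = 492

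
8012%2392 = 836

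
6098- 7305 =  -1207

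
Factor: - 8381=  - 17^2  *29^1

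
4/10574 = 2/5287 = 0.00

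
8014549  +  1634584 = 9649133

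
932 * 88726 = 82692632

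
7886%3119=1648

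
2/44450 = 1/22225 = 0.00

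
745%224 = 73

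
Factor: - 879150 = -2^1 * 3^1*5^2*5861^1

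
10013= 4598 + 5415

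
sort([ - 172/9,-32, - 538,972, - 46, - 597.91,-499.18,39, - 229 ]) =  [ - 597.91, - 538, -499.18,-229,  -  46,-32, - 172/9,  39, 972 ] 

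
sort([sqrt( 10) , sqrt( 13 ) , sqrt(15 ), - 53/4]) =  [-53/4,sqrt(10), sqrt(13 ),sqrt(15 )]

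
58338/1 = 58338 = 58338.00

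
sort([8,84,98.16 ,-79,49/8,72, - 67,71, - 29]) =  [ - 79, - 67, - 29, 49/8,8, 71, 72, 84,98.16]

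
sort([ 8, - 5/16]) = [-5/16 , 8]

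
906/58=15 + 18/29 = 15.62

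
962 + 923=1885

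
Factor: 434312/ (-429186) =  - 932/921 = - 2^2*3^( - 1 )*233^1*307^ ( - 1 ) 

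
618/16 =309/8 =38.62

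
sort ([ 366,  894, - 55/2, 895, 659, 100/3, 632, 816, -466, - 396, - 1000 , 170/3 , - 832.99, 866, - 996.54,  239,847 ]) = [- 1000, - 996.54,  -  832.99, - 466, - 396 ,-55/2,100/3,170/3,239,366 , 632, 659 , 816,847 , 866 , 894,895 ]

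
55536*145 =8052720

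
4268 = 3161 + 1107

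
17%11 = 6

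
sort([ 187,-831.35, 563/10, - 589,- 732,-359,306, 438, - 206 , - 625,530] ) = [ - 831.35,-732,-625, -589,-359, - 206,563/10, 187, 306, 438, 530 ] 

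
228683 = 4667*49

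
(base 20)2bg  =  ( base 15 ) 491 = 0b10000001100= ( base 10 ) 1036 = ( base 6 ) 4444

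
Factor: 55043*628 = 2^2*19^1*157^1*2897^1 = 34567004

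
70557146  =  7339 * 9614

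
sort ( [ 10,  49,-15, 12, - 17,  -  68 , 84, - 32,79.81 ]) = [ - 68  ,-32, - 17 , - 15, 10,12,49,79.81, 84]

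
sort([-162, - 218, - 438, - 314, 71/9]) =[ - 438, - 314, - 218, - 162, 71/9 ]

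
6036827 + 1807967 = 7844794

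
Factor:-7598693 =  - 7598693^1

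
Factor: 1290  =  2^1*3^1*5^1*43^1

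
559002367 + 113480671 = 672483038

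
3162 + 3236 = 6398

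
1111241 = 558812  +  552429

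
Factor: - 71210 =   -  2^1 * 5^1*7121^1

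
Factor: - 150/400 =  - 3/8= -2^( - 3 )*3^1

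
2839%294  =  193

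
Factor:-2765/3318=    - 2^(-1)* 3^ (- 1 )*5^1 = -  5/6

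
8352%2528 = 768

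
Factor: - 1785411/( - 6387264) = 2^( - 6 )*13^( - 1)*19^1*53^1*197^1*853^(  -  1)  =  198379/709696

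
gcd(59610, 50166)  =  6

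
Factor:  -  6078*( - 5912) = 2^4*3^1*739^1*1013^1 = 35933136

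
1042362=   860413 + 181949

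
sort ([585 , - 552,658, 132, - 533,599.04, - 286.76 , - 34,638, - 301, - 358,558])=[ - 552, - 533, - 358, - 301,-286.76,  -  34,132, 558,585, 599.04,638, 658]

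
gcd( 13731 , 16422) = 69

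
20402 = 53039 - 32637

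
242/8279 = 242/8279   =  0.03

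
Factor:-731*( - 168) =2^3 * 3^1 * 7^1 * 17^1*43^1 = 122808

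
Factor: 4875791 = 61^1*67^1*1193^1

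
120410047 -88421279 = 31988768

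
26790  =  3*8930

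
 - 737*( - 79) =58223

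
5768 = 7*824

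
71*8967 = 636657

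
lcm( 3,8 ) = 24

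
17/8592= 17/8592 = 0.00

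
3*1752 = 5256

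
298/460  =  149/230 = 0.65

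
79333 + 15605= 94938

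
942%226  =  38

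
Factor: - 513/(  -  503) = 3^3*19^1*503^ ( - 1)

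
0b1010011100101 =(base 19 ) EFA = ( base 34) 4lb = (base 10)5349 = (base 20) d79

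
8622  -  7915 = 707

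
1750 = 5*350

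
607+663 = 1270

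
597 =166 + 431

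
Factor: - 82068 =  - 2^2*3^1*7^1*977^1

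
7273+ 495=7768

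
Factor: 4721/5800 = 2^(-3) *5^ ( - 2)*29^( - 1 ) * 4721^1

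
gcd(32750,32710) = 10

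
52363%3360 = 1963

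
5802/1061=5 +497/1061 = 5.47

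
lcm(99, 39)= 1287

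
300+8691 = 8991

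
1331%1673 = 1331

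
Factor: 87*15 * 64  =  83520  =  2^6 * 3^2 * 5^1*29^1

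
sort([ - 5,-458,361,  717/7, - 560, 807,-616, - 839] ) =[-839, - 616, - 560, - 458, - 5,717/7,  361,807 ]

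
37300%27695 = 9605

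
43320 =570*76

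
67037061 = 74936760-7899699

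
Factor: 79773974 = 2^1*7^1*31^1 * 397^1*463^1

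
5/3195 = 1/639 = 0.00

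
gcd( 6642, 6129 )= 27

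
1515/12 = 505/4 = 126.25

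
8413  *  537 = 4517781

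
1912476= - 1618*( - 1182 ) 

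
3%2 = 1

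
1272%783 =489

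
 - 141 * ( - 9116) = 1285356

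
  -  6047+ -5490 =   -  11537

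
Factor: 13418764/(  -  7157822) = -2^1*7^(-2)*29^1*73039^( - 1 )*115679^1  =  - 6709382/3578911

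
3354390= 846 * 3965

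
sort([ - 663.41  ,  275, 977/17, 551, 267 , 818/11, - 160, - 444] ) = [  -  663.41, - 444 , - 160,977/17, 818/11, 267, 275,551 ] 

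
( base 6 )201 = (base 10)73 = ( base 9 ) 81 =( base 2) 1001001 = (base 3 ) 2201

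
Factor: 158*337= 2^1* 79^1 * 337^1 = 53246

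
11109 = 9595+1514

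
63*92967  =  5856921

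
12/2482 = 6/1241 = 0.00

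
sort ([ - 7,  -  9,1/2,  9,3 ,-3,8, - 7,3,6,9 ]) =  [-9, -7,  -  7 , - 3, 1/2, 3,3,6,8,9, 9 ] 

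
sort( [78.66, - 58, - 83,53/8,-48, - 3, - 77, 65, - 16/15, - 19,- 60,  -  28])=[ - 83,-77, - 60,  -  58, - 48, - 28,- 19 , - 3,-16/15 , 53/8,65,78.66]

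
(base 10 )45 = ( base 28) 1H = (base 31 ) 1E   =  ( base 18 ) 29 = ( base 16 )2d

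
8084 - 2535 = 5549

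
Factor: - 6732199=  - 1151^1 * 5849^1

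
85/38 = 2 + 9/38 = 2.24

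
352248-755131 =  - 402883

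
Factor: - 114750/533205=  -  150/697 = - 2^1*3^1 * 5^2*17^(-1)*41^( - 1 )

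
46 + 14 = 60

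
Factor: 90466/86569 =2^1* 7^( -1)*83^( - 1 )*149^ ( -1 )*45233^1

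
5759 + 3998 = 9757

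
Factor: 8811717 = 3^1*2937239^1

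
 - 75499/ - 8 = 9437 + 3/8 = 9437.38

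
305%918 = 305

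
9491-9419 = 72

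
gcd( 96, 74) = 2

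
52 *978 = 50856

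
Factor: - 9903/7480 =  - 2^(  -  3 )*3^1*5^(- 1) * 11^( - 1)*17^(  -  1 )*3301^1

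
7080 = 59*120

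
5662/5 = 1132+2/5 = 1132.40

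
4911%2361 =189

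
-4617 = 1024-5641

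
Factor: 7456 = 2^5*233^1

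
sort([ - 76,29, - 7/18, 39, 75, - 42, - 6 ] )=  [ - 76, - 42, - 6,  -  7/18,29, 39 , 75]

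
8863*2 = 17726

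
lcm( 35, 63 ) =315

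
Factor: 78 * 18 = 2^2*3^3*13^1 = 1404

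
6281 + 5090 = 11371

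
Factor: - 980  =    -  2^2*5^1*7^2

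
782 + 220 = 1002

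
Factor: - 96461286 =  - 2^1*3^1 * 16076881^1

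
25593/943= 27 + 132/943 = 27.14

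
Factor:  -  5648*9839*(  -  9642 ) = 535812419424= 2^5*3^1 * 353^1*1607^1*9839^1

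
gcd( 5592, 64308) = 2796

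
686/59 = 11 + 37/59 = 11.63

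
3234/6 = 539 = 539.00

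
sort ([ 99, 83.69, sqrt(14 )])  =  [sqrt(14),83.69, 99] 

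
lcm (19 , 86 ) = 1634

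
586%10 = 6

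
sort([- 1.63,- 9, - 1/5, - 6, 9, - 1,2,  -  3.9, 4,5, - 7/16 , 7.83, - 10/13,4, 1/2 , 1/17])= [ - 9, -6, - 3.9, - 1.63 , - 1 ,-10/13,-7/16,  -  1/5,  1/17, 1/2,2 , 4,4, 5,  7.83,9 ]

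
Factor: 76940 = 2^2*5^1*3847^1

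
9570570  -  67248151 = -57677581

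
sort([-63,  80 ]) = [  -  63 , 80]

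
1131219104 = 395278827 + 735940277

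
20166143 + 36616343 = 56782486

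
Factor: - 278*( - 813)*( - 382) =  - 86337348 = - 2^2*3^1*139^1*191^1*271^1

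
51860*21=1089060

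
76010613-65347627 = 10662986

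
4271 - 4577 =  - 306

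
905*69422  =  62826910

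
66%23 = 20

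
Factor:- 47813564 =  -2^2*11953391^1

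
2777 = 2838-61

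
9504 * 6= 57024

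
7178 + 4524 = 11702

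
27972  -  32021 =-4049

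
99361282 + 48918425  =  148279707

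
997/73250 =997/73250 = 0.01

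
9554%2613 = 1715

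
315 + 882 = 1197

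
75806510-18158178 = 57648332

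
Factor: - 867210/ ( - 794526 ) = 144535/132421= 5^1*137^1*211^1*132421^( - 1 ) 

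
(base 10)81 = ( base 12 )69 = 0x51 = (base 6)213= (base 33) 2F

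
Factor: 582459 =3^1*31^1*6263^1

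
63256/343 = 63256/343 = 184.42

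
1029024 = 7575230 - 6546206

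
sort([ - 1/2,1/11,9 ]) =[-1/2,1/11,9 ] 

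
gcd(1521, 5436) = 9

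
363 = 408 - 45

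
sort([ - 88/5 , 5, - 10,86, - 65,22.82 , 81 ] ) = [ - 65, - 88/5 ,-10,5 , 22.82,81,86 ] 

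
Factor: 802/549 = 2^1 * 3^(- 2)*61^(  -  1 )*401^1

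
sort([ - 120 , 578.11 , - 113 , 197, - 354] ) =[ - 354,-120,- 113,197,  578.11 ] 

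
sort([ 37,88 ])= [ 37, 88]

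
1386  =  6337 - 4951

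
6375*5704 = 36363000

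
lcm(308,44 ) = 308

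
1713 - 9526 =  - 7813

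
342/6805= 342/6805 = 0.05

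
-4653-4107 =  - 8760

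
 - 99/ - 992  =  99/992 = 0.10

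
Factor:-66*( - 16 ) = 2^5*3^1*11^1 = 1056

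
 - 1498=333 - 1831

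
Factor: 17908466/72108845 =2^1* 5^( - 1)*113^1* 709^( - 1)*20341^ (  -  1 )*79241^1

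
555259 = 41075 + 514184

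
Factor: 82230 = 2^1*3^1*5^1*2741^1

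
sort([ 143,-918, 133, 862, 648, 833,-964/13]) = [ - 918, - 964/13, 133, 143, 648, 833, 862 ] 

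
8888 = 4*2222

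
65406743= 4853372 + 60553371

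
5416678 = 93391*58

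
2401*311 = 746711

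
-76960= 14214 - 91174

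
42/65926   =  3/4709 = 0.00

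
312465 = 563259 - 250794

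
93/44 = 93/44 =2.11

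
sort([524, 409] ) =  [ 409, 524]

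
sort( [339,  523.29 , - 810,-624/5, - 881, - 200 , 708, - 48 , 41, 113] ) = [ - 881, - 810 ,-200,-624/5, - 48,  41, 113, 339 , 523.29, 708 ] 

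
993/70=14+ 13/70 = 14.19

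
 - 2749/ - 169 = 2749/169 = 16.27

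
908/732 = 1 + 44/183 = 1.24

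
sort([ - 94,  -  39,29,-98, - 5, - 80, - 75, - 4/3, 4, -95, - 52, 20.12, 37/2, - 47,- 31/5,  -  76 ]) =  [ - 98, - 95,-94,-80  , - 76, - 75, - 52, - 47 , - 39,-31/5, -5, - 4/3, 4, 37/2,20.12 , 29]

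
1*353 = 353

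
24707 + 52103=76810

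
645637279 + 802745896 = 1448383175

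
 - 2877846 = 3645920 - 6523766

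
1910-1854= 56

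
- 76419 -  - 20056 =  - 56363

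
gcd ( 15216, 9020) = 4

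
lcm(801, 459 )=40851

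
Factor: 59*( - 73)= - 4307 = - 59^1*73^1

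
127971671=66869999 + 61101672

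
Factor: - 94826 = -2^1*17^1*2789^1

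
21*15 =315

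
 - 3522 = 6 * ( - 587)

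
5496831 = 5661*971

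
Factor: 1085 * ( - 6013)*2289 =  - 14933676345= - 3^1*5^1*7^3*31^1*109^1*859^1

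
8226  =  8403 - 177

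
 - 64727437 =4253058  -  68980495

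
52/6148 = 13/1537 = 0.01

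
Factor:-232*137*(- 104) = 2^6 * 13^1*29^1 * 137^1 = 3305536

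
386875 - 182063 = 204812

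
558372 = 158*3534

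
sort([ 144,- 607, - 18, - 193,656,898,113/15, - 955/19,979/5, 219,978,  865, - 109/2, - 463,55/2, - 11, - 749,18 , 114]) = [ - 749,  -  607, -463, -193, - 109/2, -955/19,  -  18, - 11,113/15 , 18 , 55/2, 114,144 , 979/5,  219,  656,865, 898, 978]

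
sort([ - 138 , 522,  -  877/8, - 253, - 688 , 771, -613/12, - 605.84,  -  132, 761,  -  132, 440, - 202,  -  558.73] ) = [  -  688,-605.84, - 558.73, - 253, - 202, - 138, - 132, - 132, - 877/8, - 613/12, 440, 522, 761,771]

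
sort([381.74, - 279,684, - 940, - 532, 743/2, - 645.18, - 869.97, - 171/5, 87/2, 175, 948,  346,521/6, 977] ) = [ - 940, - 869.97, - 645.18, - 532, - 279, - 171/5, 87/2  ,  521/6,175,346 , 743/2, 381.74, 684,948, 977]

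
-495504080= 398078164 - 893582244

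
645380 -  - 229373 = 874753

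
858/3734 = 429/1867=0.23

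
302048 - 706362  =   - 404314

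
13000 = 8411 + 4589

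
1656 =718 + 938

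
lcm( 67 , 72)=4824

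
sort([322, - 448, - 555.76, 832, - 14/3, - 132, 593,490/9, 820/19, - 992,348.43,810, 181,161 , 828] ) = [ - 992,-555.76, - 448,-132,  -  14/3,820/19, 490/9,161,181,322,348.43,593,810, 828,  832] 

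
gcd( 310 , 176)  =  2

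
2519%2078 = 441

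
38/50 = 19/25 = 0.76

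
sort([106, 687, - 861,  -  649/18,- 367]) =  [ - 861 , - 367, - 649/18, 106,687 ]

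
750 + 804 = 1554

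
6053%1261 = 1009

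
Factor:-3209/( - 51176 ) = 2^ ( - 3)*3209^1*6397^( - 1)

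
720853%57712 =28309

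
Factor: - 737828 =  - 2^2 * 7^1 *13^1*2027^1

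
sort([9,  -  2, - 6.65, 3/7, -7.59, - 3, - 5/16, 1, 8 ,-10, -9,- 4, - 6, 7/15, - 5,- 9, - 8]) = [ - 10, - 9 , - 9,- 8,-7.59, - 6.65, -6, - 5, - 4, - 3,-2,  -  5/16, 3/7, 7/15, 1, 8, 9]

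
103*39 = 4017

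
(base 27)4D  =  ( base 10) 121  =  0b1111001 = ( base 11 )100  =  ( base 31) 3S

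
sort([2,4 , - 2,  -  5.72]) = [ - 5.72, - 2,  2,4]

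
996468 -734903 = 261565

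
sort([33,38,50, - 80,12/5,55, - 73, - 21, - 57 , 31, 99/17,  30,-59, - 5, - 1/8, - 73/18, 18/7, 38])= [ - 80 , - 73,- 59,-57,-21, - 5,- 73/18 ,- 1/8,12/5 , 18/7,99/17, 30, 31,33,38, 38,50, 55]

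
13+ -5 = 8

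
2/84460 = 1/42230 = 0.00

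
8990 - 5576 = 3414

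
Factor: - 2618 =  - 2^1*7^1*11^1* 17^1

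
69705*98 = 6831090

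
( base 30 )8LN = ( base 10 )7853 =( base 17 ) 1A2G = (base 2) 1111010101101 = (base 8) 17255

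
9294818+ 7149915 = 16444733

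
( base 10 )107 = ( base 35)32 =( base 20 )57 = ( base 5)412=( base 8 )153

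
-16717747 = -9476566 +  - 7241181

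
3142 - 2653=489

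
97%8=1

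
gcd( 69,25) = 1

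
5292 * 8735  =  46225620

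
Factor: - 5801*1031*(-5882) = 2^1*17^1*173^1*1031^1*5801^1= 35179247942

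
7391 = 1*7391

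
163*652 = 106276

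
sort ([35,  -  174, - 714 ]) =[ - 714, - 174,35 ] 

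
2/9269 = 2/9269 =0.00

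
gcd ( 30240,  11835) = 45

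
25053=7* 3579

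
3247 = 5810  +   - 2563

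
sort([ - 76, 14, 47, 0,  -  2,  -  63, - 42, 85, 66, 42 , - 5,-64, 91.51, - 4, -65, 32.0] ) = [ - 76, - 65, - 64, - 63,-42, - 5,  -  4 ,-2,  0,14,32.0,42, 47,66, 85, 91.51]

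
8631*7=60417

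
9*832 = 7488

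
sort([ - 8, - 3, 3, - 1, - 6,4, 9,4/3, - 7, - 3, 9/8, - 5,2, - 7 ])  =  [ - 8, - 7 , - 7, - 6, - 5, - 3,  -  3,- 1,9/8, 4/3, 2,  3, 4,  9]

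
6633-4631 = 2002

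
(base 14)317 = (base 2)1001100001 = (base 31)JK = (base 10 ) 609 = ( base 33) IF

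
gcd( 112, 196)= 28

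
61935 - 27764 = 34171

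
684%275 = 134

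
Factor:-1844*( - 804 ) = 1482576 =2^4*3^1 *67^1*461^1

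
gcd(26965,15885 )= 5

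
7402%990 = 472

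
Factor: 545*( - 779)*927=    - 3^2*5^1*19^1*41^1*103^1*109^1 = - 393562485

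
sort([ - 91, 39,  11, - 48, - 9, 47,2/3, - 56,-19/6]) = [ - 91, - 56, - 48, - 9, - 19/6,  2/3,11,39, 47]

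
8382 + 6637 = 15019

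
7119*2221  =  15811299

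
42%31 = 11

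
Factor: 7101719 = 7101719^1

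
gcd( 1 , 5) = 1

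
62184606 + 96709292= 158893898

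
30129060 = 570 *52858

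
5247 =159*33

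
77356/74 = 1045  +  13/37=   1045.35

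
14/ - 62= - 1+ 24/31 = - 0.23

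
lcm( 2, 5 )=10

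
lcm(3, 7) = 21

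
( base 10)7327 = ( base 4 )1302133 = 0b1110010011111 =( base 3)101001101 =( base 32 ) 74v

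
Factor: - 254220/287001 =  - 380/429 = - 2^2*3^( - 1 ) *5^1*11^(  -  1)*13^( - 1 )*19^1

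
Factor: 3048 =2^3 * 3^1*127^1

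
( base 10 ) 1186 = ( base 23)25d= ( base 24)21a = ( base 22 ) 29K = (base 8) 2242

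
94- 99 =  - 5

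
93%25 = 18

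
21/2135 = 3/305 = 0.01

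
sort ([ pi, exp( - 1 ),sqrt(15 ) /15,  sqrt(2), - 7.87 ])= [  -  7.87,sqrt ( 15) /15, exp (  -  1), sqrt(2 )  ,  pi ] 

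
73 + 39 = 112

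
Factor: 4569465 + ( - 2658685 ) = 2^2*5^1*95539^1 = 1910780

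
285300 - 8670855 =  - 8385555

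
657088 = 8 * 82136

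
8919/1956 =4+ 365/652=4.56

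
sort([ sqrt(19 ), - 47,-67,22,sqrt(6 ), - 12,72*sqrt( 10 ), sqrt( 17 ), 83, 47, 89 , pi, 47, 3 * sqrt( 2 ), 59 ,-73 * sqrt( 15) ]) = [ - 73*sqrt(15 ),- 67, - 47,-12,  sqrt(6) , pi , sqrt(17),3*sqrt(2 ),sqrt(19 ) , 22, 47, 47 , 59,  83 , 89,72*sqrt(10 )]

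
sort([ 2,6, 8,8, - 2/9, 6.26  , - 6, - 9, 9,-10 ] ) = [-10,-9, - 6, - 2/9, 2,  6 , 6.26, 8 , 8,9] 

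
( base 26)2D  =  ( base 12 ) 55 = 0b1000001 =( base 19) 38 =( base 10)65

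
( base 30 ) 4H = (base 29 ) 4L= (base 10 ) 137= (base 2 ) 10001001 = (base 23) 5m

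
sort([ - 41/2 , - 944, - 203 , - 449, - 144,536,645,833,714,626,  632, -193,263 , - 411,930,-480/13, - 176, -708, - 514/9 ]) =[ - 944, - 708, - 449, - 411, - 203, - 193, - 176, - 144,-514/9, - 480/13, - 41/2, 263,536, 626,632 , 645, 714, 833,930]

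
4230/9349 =4230/9349 =0.45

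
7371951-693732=6678219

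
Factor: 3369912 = 2^3 *3^1*7^1*13^1*1543^1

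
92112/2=46056= 46056.00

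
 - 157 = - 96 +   -  61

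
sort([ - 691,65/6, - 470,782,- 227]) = [ - 691, - 470,  -  227, 65/6, 782]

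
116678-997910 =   -  881232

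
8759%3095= 2569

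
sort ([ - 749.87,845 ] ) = [ -749.87, 845 ]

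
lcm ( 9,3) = 9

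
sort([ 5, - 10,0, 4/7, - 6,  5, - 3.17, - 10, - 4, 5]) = [ - 10, - 10,  -  6, - 4, - 3.17, 0,4/7,5, 5,5]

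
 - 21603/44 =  - 21603/44 = - 490.98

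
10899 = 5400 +5499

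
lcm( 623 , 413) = 36757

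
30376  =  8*3797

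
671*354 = 237534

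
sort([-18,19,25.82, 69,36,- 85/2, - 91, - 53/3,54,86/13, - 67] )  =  [  -  91, - 67,-85/2, - 18 , - 53/3,  86/13, 19,  25.82,36, 54, 69 ] 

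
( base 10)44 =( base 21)22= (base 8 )54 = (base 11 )40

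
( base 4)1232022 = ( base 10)7050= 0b1101110001010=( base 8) 15612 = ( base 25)b70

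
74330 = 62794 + 11536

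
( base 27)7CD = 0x1540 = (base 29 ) 6dh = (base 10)5440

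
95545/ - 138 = -693  +  89/138 = -692.36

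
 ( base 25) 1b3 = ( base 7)2430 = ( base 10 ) 903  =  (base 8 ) 1607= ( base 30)103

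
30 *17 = 510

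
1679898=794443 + 885455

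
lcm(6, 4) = 12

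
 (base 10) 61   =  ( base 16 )3d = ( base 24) 2D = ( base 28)25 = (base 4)331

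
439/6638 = 439/6638 = 0.07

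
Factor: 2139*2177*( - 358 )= - 2^1*3^1 * 7^1*23^1*31^1*179^1*311^1=- 1667063874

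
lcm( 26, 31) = 806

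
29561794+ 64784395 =94346189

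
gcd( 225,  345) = 15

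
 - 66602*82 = -5461364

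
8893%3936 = 1021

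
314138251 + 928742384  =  1242880635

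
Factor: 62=2^1*31^1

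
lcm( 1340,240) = 16080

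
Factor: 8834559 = 3^1*109^1*27017^1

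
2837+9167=12004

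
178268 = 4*44567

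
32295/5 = 6459 = 6459.00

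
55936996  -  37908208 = 18028788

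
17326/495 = 17326/495 = 35.00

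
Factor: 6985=5^1*11^1*127^1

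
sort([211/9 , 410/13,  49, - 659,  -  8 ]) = [  -  659, -8, 211/9,410/13,49 ]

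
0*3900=0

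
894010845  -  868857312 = 25153533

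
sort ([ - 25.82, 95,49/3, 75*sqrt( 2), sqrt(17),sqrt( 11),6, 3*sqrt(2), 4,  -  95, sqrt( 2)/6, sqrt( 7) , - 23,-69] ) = [-95,-69, - 25.82, - 23, sqrt( 2)/6,sqrt( 7) , sqrt(11),4, sqrt(17),3*sqrt(2), 6, 49/3, 95,  75*sqrt(2 ) ]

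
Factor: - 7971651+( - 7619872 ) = -15591523 = -15591523^1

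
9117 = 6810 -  - 2307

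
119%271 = 119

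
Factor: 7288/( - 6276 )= - 2^1 *3^( - 1)*523^( - 1)*911^1 = - 1822/1569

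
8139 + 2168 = 10307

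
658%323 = 12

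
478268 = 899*532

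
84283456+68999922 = 153283378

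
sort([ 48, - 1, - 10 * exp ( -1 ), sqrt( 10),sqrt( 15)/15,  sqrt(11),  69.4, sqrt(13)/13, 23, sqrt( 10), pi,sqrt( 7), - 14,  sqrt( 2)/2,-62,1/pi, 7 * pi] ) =[ - 62, - 14, - 10*exp( - 1 ) , - 1, sqrt( 15) /15, sqrt( 13)/13,  1/pi,  sqrt( 2)/2 , sqrt(7), pi,sqrt(10), sqrt( 10 ), sqrt(11), 7 *pi,23,48,  69.4 ] 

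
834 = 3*278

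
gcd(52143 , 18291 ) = 273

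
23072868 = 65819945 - 42747077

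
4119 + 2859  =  6978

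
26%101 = 26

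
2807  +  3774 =6581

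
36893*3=110679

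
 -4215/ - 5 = 843/1   =  843.00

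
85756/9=9528 + 4/9 = 9528.44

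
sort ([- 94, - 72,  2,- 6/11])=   [-94, - 72, - 6/11,  2]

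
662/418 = 331/209 = 1.58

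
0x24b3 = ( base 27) CNQ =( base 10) 9395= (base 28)BRF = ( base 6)111255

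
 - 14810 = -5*2962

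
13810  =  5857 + 7953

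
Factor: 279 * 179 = 49941 =3^2*31^1*179^1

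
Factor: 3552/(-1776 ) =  - 2^1= - 2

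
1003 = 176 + 827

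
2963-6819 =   -  3856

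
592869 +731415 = 1324284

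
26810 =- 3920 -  - 30730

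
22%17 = 5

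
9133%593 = 238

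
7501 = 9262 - 1761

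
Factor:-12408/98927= -2^3*3^1 * 11^1*47^1* 98927^( - 1)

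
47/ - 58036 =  - 47/58036 = - 0.00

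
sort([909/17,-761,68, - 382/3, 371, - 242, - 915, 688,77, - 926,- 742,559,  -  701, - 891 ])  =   [ - 926, - 915, - 891,- 761, - 742, - 701, - 242,-382/3, 909/17,68, 77,371,559,688 ] 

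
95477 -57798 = 37679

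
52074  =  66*789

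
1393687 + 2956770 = 4350457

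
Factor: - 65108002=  - 2^1 * 107^1*367^1*829^1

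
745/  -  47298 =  - 1 + 46553/47298  =  -0.02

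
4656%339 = 249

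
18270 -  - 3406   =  21676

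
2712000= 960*2825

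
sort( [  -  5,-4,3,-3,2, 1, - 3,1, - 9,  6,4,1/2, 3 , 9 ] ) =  [ - 9, - 5, - 4, - 3, - 3,1/2,1 , 1, 2, 3,3 , 4,6,9 ]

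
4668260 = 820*5693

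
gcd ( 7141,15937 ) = 1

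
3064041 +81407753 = 84471794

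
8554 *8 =68432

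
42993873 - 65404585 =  - 22410712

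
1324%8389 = 1324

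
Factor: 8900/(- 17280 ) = -445/864 = - 2^ ( - 5)*3^( - 3 )*5^1 * 89^1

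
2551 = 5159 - 2608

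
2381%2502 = 2381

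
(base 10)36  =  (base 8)44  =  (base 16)24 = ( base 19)1H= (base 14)28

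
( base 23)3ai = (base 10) 1835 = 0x72b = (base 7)5231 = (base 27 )2dq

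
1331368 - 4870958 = -3539590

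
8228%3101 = 2026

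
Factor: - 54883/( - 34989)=3^ ( - 1)*71^1*107^(-1)* 109^( - 1 )*773^1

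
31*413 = 12803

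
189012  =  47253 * 4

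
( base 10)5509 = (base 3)21120001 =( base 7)22030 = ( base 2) 1010110000101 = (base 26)83n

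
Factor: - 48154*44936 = -2163848144= - 2^4*41^1*137^1*24077^1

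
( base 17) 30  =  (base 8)63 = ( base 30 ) 1l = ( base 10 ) 51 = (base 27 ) 1o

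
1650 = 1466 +184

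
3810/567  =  1270/189 = 6.72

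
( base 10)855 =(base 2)1101010111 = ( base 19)270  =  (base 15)3c0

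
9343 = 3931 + 5412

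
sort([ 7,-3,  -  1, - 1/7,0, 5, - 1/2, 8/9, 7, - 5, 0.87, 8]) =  [ - 5, - 3, - 1, - 1/2, - 1/7,0, 0.87,8/9 , 5,7,7, 8]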